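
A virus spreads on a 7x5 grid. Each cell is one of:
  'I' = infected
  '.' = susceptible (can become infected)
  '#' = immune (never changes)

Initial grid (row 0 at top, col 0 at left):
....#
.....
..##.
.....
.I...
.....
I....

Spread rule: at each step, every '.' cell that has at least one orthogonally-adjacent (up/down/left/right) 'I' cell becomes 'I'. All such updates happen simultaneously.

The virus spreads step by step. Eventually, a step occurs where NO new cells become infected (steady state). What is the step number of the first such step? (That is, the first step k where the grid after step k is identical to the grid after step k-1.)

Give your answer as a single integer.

Step 0 (initial): 2 infected
Step 1: +6 new -> 8 infected
Step 2: +6 new -> 14 infected
Step 3: +6 new -> 20 infected
Step 4: +6 new -> 26 infected
Step 5: +4 new -> 30 infected
Step 6: +2 new -> 32 infected
Step 7: +0 new -> 32 infected

Answer: 7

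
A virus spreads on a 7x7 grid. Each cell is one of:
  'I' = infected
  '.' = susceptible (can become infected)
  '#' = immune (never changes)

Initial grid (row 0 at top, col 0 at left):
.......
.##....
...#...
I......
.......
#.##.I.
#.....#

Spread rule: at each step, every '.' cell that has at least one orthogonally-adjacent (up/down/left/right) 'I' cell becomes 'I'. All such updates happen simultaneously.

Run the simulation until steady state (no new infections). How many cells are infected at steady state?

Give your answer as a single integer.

Answer: 41

Derivation:
Step 0 (initial): 2 infected
Step 1: +7 new -> 9 infected
Step 2: +8 new -> 17 infected
Step 3: +10 new -> 27 infected
Step 4: +6 new -> 33 infected
Step 5: +4 new -> 37 infected
Step 6: +4 new -> 41 infected
Step 7: +0 new -> 41 infected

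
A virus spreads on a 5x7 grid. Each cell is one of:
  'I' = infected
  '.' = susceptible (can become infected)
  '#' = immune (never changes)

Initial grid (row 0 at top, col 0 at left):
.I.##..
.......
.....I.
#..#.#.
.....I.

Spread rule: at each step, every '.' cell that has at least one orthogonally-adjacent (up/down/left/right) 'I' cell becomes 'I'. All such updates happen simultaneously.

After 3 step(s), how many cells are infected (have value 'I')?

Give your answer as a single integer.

Step 0 (initial): 3 infected
Step 1: +8 new -> 11 infected
Step 2: +10 new -> 21 infected
Step 3: +6 new -> 27 infected

Answer: 27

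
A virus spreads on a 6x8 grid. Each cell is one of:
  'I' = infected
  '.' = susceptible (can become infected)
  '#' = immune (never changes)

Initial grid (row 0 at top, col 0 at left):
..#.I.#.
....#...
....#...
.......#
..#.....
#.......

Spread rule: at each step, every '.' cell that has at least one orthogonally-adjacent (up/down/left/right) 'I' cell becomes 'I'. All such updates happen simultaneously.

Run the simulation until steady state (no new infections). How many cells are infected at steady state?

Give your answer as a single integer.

Answer: 41

Derivation:
Step 0 (initial): 1 infected
Step 1: +2 new -> 3 infected
Step 2: +2 new -> 5 infected
Step 3: +4 new -> 9 infected
Step 4: +6 new -> 15 infected
Step 5: +10 new -> 25 infected
Step 6: +7 new -> 32 infected
Step 7: +6 new -> 38 infected
Step 8: +3 new -> 41 infected
Step 9: +0 new -> 41 infected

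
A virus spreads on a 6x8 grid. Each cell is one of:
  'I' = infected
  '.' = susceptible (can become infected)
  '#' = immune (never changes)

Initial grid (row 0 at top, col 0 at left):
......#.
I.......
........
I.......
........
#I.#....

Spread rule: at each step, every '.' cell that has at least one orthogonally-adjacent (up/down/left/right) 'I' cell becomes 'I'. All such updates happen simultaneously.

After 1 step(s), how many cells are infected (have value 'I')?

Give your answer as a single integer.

Step 0 (initial): 3 infected
Step 1: +7 new -> 10 infected

Answer: 10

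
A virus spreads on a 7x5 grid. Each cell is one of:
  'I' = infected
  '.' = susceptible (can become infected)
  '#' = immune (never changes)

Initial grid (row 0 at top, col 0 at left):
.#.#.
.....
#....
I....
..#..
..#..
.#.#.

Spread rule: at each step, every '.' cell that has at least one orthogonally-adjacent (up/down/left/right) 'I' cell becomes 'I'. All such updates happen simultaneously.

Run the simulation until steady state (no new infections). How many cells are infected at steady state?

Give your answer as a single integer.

Answer: 27

Derivation:
Step 0 (initial): 1 infected
Step 1: +2 new -> 3 infected
Step 2: +4 new -> 7 infected
Step 3: +5 new -> 12 infected
Step 4: +5 new -> 17 infected
Step 5: +6 new -> 23 infected
Step 6: +2 new -> 25 infected
Step 7: +2 new -> 27 infected
Step 8: +0 new -> 27 infected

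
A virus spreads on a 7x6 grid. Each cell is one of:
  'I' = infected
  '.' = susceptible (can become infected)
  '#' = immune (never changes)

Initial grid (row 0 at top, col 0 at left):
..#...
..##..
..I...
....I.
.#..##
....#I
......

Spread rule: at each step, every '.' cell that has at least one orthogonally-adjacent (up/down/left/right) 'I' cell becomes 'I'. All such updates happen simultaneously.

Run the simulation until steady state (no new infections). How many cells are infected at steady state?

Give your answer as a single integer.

Answer: 35

Derivation:
Step 0 (initial): 3 infected
Step 1: +7 new -> 10 infected
Step 2: +8 new -> 18 infected
Step 3: +8 new -> 26 infected
Step 4: +6 new -> 32 infected
Step 5: +2 new -> 34 infected
Step 6: +1 new -> 35 infected
Step 7: +0 new -> 35 infected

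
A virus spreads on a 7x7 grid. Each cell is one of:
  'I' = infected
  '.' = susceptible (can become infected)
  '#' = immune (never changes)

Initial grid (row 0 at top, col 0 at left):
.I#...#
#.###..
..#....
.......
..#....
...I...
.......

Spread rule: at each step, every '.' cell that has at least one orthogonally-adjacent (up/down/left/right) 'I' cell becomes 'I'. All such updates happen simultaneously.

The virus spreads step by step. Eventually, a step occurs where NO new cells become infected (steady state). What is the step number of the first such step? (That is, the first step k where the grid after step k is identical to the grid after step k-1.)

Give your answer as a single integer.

Step 0 (initial): 2 infected
Step 1: +6 new -> 8 infected
Step 2: +7 new -> 15 infected
Step 3: +11 new -> 26 infected
Step 4: +7 new -> 33 infected
Step 5: +2 new -> 35 infected
Step 6: +2 new -> 37 infected
Step 7: +2 new -> 39 infected
Step 8: +1 new -> 40 infected
Step 9: +1 new -> 41 infected
Step 10: +0 new -> 41 infected

Answer: 10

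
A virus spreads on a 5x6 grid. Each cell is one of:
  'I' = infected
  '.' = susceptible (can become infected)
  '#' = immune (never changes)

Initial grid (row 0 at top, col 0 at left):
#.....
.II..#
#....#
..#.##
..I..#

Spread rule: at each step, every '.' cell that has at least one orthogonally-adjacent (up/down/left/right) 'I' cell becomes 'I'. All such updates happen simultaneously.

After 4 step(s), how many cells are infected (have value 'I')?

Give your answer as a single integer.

Step 0 (initial): 3 infected
Step 1: +8 new -> 11 infected
Step 2: +7 new -> 18 infected
Step 3: +3 new -> 21 infected
Step 4: +1 new -> 22 infected

Answer: 22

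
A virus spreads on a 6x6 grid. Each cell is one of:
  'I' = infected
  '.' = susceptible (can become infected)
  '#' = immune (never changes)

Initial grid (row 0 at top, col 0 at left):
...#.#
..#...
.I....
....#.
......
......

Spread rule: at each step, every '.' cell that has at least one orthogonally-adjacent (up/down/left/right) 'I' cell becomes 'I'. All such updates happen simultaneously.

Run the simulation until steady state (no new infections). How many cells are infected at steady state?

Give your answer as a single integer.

Answer: 32

Derivation:
Step 0 (initial): 1 infected
Step 1: +4 new -> 5 infected
Step 2: +6 new -> 11 infected
Step 3: +8 new -> 19 infected
Step 4: +5 new -> 24 infected
Step 5: +5 new -> 29 infected
Step 6: +2 new -> 31 infected
Step 7: +1 new -> 32 infected
Step 8: +0 new -> 32 infected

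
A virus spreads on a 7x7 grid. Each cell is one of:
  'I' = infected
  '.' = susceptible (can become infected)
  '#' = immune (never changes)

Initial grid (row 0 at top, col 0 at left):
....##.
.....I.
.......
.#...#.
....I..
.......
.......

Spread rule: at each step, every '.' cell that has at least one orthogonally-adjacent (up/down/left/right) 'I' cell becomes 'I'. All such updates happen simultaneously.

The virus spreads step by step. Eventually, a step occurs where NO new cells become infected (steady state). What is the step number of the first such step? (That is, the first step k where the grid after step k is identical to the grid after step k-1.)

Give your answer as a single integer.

Answer: 7

Derivation:
Step 0 (initial): 2 infected
Step 1: +7 new -> 9 infected
Step 2: +10 new -> 19 infected
Step 3: +10 new -> 29 infected
Step 4: +7 new -> 36 infected
Step 5: +6 new -> 42 infected
Step 6: +3 new -> 45 infected
Step 7: +0 new -> 45 infected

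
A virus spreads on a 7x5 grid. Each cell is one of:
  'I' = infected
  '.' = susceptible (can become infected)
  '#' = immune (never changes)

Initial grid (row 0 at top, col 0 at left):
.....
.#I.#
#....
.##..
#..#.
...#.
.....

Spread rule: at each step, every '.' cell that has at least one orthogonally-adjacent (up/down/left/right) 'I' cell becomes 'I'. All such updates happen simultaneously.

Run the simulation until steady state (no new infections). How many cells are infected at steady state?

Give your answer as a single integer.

Answer: 26

Derivation:
Step 0 (initial): 1 infected
Step 1: +3 new -> 4 infected
Step 2: +4 new -> 8 infected
Step 3: +4 new -> 12 infected
Step 4: +2 new -> 14 infected
Step 5: +1 new -> 15 infected
Step 6: +1 new -> 16 infected
Step 7: +1 new -> 17 infected
Step 8: +1 new -> 18 infected
Step 9: +1 new -> 19 infected
Step 10: +2 new -> 21 infected
Step 11: +3 new -> 24 infected
Step 12: +2 new -> 26 infected
Step 13: +0 new -> 26 infected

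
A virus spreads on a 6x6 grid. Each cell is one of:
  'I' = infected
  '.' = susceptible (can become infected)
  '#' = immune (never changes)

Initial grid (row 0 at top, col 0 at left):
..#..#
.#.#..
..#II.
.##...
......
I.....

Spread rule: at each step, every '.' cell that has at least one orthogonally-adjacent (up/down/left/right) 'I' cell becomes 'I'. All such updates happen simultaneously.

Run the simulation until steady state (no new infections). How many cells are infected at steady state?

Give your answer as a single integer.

Step 0 (initial): 3 infected
Step 1: +6 new -> 9 infected
Step 2: +8 new -> 17 infected
Step 3: +6 new -> 23 infected
Step 4: +3 new -> 26 infected
Step 5: +1 new -> 27 infected
Step 6: +1 new -> 28 infected
Step 7: +0 new -> 28 infected

Answer: 28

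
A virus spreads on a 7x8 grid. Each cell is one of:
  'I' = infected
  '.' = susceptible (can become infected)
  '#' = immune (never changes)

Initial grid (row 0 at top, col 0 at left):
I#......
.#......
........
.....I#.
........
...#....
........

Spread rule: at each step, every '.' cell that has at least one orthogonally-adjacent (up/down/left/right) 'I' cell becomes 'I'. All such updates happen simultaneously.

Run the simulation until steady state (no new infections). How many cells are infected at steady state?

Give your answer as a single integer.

Step 0 (initial): 2 infected
Step 1: +4 new -> 6 infected
Step 2: +8 new -> 14 infected
Step 3: +13 new -> 27 infected
Step 4: +12 new -> 39 infected
Step 5: +8 new -> 47 infected
Step 6: +4 new -> 51 infected
Step 7: +1 new -> 52 infected
Step 8: +0 new -> 52 infected

Answer: 52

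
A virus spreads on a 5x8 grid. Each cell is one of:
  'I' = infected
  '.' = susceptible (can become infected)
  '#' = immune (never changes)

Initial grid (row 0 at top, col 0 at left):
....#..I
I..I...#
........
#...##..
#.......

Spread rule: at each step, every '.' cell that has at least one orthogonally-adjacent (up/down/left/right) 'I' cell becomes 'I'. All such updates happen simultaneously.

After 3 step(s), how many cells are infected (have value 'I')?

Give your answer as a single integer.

Answer: 25

Derivation:
Step 0 (initial): 3 infected
Step 1: +8 new -> 11 infected
Step 2: +9 new -> 20 infected
Step 3: +5 new -> 25 infected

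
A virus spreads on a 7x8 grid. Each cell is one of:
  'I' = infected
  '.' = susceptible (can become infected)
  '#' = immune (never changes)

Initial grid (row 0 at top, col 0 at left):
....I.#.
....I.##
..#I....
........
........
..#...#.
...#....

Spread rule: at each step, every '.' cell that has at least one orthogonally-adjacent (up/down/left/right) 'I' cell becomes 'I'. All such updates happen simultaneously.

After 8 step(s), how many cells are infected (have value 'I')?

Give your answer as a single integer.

Step 0 (initial): 3 infected
Step 1: +6 new -> 9 infected
Step 2: +6 new -> 15 infected
Step 3: +8 new -> 23 infected
Step 4: +9 new -> 32 infected
Step 5: +7 new -> 39 infected
Step 6: +4 new -> 43 infected
Step 7: +4 new -> 47 infected
Step 8: +1 new -> 48 infected

Answer: 48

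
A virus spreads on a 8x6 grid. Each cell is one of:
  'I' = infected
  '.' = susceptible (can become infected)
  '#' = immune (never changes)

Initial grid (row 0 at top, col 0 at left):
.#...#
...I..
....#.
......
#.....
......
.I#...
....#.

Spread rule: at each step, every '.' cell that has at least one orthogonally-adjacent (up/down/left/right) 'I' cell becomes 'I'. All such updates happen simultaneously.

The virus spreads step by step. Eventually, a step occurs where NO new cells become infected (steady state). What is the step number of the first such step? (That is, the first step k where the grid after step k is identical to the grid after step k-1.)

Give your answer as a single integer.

Answer: 8

Derivation:
Step 0 (initial): 2 infected
Step 1: +7 new -> 9 infected
Step 2: +11 new -> 20 infected
Step 3: +10 new -> 30 infected
Step 4: +7 new -> 37 infected
Step 5: +3 new -> 40 infected
Step 6: +1 new -> 41 infected
Step 7: +1 new -> 42 infected
Step 8: +0 new -> 42 infected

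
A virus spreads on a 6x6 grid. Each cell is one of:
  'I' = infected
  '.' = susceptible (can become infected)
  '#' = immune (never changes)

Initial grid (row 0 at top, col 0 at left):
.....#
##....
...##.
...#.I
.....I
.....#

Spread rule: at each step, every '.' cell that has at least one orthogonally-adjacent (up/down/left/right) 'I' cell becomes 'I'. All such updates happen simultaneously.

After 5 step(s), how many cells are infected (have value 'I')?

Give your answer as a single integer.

Step 0 (initial): 2 infected
Step 1: +3 new -> 5 infected
Step 2: +3 new -> 8 infected
Step 3: +3 new -> 11 infected
Step 4: +5 new -> 16 infected
Step 5: +6 new -> 22 infected

Answer: 22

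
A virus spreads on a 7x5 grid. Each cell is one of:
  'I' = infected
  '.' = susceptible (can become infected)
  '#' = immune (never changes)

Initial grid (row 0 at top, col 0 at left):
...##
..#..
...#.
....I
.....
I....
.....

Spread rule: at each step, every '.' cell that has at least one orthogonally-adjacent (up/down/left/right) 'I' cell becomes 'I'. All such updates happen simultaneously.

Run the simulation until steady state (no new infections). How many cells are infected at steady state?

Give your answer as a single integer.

Answer: 31

Derivation:
Step 0 (initial): 2 infected
Step 1: +6 new -> 8 infected
Step 2: +8 new -> 16 infected
Step 3: +8 new -> 24 infected
Step 4: +3 new -> 27 infected
Step 5: +2 new -> 29 infected
Step 6: +1 new -> 30 infected
Step 7: +1 new -> 31 infected
Step 8: +0 new -> 31 infected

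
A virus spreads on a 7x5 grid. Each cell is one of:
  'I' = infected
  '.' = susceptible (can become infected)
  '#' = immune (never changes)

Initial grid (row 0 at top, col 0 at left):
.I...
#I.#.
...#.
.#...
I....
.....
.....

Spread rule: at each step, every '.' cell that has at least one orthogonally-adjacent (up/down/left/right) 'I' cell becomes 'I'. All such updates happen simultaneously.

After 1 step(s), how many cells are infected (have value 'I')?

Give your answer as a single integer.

Step 0 (initial): 3 infected
Step 1: +7 new -> 10 infected

Answer: 10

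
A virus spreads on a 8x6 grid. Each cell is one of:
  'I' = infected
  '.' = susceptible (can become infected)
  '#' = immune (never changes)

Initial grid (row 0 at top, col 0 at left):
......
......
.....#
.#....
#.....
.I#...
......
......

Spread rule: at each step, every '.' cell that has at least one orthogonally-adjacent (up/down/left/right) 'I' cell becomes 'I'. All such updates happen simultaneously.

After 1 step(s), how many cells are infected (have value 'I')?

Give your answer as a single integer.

Answer: 4

Derivation:
Step 0 (initial): 1 infected
Step 1: +3 new -> 4 infected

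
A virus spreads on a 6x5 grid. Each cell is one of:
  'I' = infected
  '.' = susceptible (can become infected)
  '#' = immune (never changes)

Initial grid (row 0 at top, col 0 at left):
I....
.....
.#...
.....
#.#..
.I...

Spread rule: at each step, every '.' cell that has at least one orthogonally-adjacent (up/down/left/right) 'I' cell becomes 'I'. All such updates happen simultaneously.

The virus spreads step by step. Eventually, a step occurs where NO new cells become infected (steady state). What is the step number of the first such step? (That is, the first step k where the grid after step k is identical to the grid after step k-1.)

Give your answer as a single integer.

Answer: 7

Derivation:
Step 0 (initial): 2 infected
Step 1: +5 new -> 7 infected
Step 2: +5 new -> 12 infected
Step 3: +6 new -> 18 infected
Step 4: +5 new -> 23 infected
Step 5: +3 new -> 26 infected
Step 6: +1 new -> 27 infected
Step 7: +0 new -> 27 infected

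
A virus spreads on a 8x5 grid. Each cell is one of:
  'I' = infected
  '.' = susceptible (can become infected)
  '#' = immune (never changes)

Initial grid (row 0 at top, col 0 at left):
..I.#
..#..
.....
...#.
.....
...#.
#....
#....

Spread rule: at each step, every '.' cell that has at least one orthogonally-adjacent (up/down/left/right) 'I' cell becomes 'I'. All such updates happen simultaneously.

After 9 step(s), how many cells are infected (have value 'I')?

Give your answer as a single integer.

Answer: 33

Derivation:
Step 0 (initial): 1 infected
Step 1: +2 new -> 3 infected
Step 2: +3 new -> 6 infected
Step 3: +4 new -> 10 infected
Step 4: +4 new -> 14 infected
Step 5: +4 new -> 18 infected
Step 6: +4 new -> 22 infected
Step 7: +5 new -> 27 infected
Step 8: +3 new -> 30 infected
Step 9: +3 new -> 33 infected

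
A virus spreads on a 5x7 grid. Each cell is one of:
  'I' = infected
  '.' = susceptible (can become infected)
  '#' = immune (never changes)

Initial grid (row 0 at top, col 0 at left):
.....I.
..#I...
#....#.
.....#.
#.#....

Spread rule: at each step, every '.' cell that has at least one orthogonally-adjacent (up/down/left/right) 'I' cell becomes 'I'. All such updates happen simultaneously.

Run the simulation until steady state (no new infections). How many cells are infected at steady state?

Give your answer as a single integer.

Answer: 29

Derivation:
Step 0 (initial): 2 infected
Step 1: +6 new -> 8 infected
Step 2: +5 new -> 13 infected
Step 3: +6 new -> 19 infected
Step 4: +5 new -> 24 infected
Step 5: +5 new -> 29 infected
Step 6: +0 new -> 29 infected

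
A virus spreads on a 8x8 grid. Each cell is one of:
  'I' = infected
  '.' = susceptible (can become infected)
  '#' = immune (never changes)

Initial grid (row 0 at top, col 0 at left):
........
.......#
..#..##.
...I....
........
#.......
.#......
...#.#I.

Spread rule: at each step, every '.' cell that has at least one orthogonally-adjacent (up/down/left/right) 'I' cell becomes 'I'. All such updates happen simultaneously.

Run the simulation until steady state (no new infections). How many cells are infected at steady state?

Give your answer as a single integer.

Step 0 (initial): 2 infected
Step 1: +6 new -> 8 infected
Step 2: +10 new -> 18 infected
Step 3: +15 new -> 33 infected
Step 4: +11 new -> 44 infected
Step 5: +6 new -> 50 infected
Step 6: +3 new -> 53 infected
Step 7: +2 new -> 55 infected
Step 8: +1 new -> 56 infected
Step 9: +0 new -> 56 infected

Answer: 56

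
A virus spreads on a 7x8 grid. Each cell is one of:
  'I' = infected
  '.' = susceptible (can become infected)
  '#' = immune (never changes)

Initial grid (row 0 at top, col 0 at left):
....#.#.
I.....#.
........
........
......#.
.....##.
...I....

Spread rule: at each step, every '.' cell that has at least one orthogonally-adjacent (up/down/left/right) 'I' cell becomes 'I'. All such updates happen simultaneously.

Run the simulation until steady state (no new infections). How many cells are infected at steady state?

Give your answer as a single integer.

Answer: 50

Derivation:
Step 0 (initial): 2 infected
Step 1: +6 new -> 8 infected
Step 2: +9 new -> 17 infected
Step 3: +11 new -> 28 infected
Step 4: +9 new -> 37 infected
Step 5: +4 new -> 41 infected
Step 6: +4 new -> 45 infected
Step 7: +2 new -> 47 infected
Step 8: +1 new -> 48 infected
Step 9: +1 new -> 49 infected
Step 10: +1 new -> 50 infected
Step 11: +0 new -> 50 infected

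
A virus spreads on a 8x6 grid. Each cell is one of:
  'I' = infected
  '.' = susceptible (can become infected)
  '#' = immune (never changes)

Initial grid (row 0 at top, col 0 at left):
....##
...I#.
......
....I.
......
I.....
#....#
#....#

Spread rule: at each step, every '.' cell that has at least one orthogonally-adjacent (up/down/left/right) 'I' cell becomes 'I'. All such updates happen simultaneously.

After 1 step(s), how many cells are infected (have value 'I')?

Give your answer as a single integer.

Answer: 12

Derivation:
Step 0 (initial): 3 infected
Step 1: +9 new -> 12 infected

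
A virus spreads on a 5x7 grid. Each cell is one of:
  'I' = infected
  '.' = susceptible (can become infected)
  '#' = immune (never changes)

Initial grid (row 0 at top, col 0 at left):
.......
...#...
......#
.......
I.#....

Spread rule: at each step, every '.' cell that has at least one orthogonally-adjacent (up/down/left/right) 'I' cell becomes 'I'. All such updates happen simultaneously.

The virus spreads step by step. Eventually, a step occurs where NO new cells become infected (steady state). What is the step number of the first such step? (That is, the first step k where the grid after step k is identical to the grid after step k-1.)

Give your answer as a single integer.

Step 0 (initial): 1 infected
Step 1: +2 new -> 3 infected
Step 2: +2 new -> 5 infected
Step 3: +3 new -> 8 infected
Step 4: +4 new -> 12 infected
Step 5: +5 new -> 17 infected
Step 6: +4 new -> 21 infected
Step 7: +5 new -> 26 infected
Step 8: +3 new -> 29 infected
Step 9: +2 new -> 31 infected
Step 10: +1 new -> 32 infected
Step 11: +0 new -> 32 infected

Answer: 11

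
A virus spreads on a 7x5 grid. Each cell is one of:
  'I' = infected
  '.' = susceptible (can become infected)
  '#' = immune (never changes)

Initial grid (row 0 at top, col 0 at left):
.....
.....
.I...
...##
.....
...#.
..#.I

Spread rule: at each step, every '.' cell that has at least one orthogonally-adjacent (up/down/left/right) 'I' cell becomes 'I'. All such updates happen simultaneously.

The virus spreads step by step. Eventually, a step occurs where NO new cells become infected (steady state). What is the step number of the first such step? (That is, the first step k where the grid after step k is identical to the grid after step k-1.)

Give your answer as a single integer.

Step 0 (initial): 2 infected
Step 1: +6 new -> 8 infected
Step 2: +8 new -> 16 infected
Step 3: +8 new -> 24 infected
Step 4: +5 new -> 29 infected
Step 5: +2 new -> 31 infected
Step 6: +0 new -> 31 infected

Answer: 6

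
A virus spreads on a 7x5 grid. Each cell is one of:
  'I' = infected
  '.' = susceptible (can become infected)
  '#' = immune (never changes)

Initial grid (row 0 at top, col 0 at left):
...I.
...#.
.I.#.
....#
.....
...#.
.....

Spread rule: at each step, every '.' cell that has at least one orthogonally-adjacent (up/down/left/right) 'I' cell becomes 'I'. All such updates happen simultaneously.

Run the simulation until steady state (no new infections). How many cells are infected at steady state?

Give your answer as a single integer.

Step 0 (initial): 2 infected
Step 1: +6 new -> 8 infected
Step 2: +7 new -> 15 infected
Step 3: +6 new -> 21 infected
Step 4: +4 new -> 25 infected
Step 5: +3 new -> 28 infected
Step 6: +2 new -> 30 infected
Step 7: +1 new -> 31 infected
Step 8: +0 new -> 31 infected

Answer: 31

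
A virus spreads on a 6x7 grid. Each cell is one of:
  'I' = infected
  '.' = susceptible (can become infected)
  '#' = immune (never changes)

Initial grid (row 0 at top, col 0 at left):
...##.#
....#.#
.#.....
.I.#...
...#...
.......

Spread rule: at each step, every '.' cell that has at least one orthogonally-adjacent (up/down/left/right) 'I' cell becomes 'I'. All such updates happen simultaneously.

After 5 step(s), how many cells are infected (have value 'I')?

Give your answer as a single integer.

Answer: 24

Derivation:
Step 0 (initial): 1 infected
Step 1: +3 new -> 4 infected
Step 2: +5 new -> 9 infected
Step 3: +5 new -> 14 infected
Step 4: +6 new -> 20 infected
Step 5: +4 new -> 24 infected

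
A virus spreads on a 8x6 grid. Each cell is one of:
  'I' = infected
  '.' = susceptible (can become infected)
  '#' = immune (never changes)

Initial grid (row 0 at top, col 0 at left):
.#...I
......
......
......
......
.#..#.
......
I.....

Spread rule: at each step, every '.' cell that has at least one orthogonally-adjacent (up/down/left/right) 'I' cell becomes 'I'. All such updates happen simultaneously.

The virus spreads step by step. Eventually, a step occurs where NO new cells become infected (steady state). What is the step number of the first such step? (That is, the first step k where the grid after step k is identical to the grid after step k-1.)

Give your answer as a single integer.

Answer: 8

Derivation:
Step 0 (initial): 2 infected
Step 1: +4 new -> 6 infected
Step 2: +6 new -> 12 infected
Step 3: +7 new -> 19 infected
Step 4: +9 new -> 28 infected
Step 5: +11 new -> 39 infected
Step 6: +5 new -> 44 infected
Step 7: +1 new -> 45 infected
Step 8: +0 new -> 45 infected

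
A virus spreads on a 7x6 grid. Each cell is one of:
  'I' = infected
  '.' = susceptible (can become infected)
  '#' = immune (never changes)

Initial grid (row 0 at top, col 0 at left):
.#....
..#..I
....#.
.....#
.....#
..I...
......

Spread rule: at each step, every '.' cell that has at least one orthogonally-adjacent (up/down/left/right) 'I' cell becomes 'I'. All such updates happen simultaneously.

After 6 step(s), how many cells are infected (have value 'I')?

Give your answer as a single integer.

Answer: 36

Derivation:
Step 0 (initial): 2 infected
Step 1: +7 new -> 9 infected
Step 2: +9 new -> 18 infected
Step 3: +10 new -> 28 infected
Step 4: +5 new -> 33 infected
Step 5: +2 new -> 35 infected
Step 6: +1 new -> 36 infected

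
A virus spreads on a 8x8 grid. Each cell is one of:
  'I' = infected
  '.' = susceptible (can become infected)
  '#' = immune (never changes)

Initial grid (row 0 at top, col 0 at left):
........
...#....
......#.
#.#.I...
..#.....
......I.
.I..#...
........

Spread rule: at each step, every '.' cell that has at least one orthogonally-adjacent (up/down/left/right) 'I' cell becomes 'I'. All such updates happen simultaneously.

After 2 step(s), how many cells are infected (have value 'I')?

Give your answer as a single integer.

Step 0 (initial): 3 infected
Step 1: +12 new -> 15 infected
Step 2: +17 new -> 32 infected

Answer: 32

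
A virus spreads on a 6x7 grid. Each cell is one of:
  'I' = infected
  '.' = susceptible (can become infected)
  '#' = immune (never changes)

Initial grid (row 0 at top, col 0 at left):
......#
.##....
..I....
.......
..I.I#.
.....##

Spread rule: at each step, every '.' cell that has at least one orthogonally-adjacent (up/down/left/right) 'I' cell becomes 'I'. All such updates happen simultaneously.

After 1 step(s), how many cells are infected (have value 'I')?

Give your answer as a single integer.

Step 0 (initial): 3 infected
Step 1: +8 new -> 11 infected

Answer: 11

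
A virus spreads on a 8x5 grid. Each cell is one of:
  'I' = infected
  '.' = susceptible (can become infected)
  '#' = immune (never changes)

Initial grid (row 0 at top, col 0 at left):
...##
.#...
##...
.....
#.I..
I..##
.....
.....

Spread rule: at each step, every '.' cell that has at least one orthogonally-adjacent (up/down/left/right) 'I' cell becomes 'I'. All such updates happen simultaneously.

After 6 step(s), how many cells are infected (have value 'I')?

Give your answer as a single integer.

Step 0 (initial): 2 infected
Step 1: +6 new -> 8 infected
Step 2: +7 new -> 15 infected
Step 3: +7 new -> 22 infected
Step 4: +5 new -> 27 infected
Step 5: +3 new -> 30 infected
Step 6: +1 new -> 31 infected

Answer: 31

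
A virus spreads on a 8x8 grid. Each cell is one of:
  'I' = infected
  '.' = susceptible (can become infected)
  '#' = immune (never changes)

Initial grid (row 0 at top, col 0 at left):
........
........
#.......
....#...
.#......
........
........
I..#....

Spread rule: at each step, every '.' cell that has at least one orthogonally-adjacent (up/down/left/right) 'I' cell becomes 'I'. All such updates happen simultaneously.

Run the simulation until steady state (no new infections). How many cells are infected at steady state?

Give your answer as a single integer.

Step 0 (initial): 1 infected
Step 1: +2 new -> 3 infected
Step 2: +3 new -> 6 infected
Step 3: +3 new -> 9 infected
Step 4: +3 new -> 12 infected
Step 5: +4 new -> 16 infected
Step 6: +6 new -> 22 infected
Step 7: +7 new -> 29 infected
Step 8: +8 new -> 37 infected
Step 9: +8 new -> 45 infected
Step 10: +5 new -> 50 infected
Step 11: +4 new -> 54 infected
Step 12: +3 new -> 57 infected
Step 13: +2 new -> 59 infected
Step 14: +1 new -> 60 infected
Step 15: +0 new -> 60 infected

Answer: 60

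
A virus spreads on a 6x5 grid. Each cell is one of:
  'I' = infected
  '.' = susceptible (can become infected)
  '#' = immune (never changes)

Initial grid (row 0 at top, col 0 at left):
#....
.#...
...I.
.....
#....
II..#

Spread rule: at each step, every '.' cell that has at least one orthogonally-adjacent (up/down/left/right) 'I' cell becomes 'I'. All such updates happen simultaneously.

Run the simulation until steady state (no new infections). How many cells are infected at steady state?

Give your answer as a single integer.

Answer: 26

Derivation:
Step 0 (initial): 3 infected
Step 1: +6 new -> 9 infected
Step 2: +10 new -> 19 infected
Step 3: +5 new -> 24 infected
Step 4: +2 new -> 26 infected
Step 5: +0 new -> 26 infected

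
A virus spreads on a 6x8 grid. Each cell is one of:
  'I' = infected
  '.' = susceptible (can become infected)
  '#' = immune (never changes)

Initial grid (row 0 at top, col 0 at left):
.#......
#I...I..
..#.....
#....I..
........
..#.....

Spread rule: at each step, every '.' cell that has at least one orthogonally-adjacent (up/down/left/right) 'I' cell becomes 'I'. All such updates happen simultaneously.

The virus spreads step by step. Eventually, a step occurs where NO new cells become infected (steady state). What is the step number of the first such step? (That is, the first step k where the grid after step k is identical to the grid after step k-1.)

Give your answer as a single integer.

Answer: 6

Derivation:
Step 0 (initial): 3 infected
Step 1: +9 new -> 12 infected
Step 2: +14 new -> 26 infected
Step 3: +10 new -> 36 infected
Step 4: +5 new -> 41 infected
Step 5: +1 new -> 42 infected
Step 6: +0 new -> 42 infected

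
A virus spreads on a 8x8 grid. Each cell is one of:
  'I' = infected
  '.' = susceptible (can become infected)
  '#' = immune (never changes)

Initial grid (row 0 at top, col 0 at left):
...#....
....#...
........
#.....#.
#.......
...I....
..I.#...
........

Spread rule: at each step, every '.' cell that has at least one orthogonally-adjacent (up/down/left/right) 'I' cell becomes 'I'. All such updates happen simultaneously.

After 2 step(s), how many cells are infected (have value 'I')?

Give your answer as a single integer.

Answer: 16

Derivation:
Step 0 (initial): 2 infected
Step 1: +6 new -> 8 infected
Step 2: +8 new -> 16 infected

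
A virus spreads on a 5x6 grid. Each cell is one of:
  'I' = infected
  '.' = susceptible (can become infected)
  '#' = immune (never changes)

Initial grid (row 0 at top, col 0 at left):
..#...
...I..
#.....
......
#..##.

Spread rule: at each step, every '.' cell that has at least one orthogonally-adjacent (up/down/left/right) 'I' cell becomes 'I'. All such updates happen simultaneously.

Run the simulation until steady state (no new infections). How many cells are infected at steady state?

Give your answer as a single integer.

Step 0 (initial): 1 infected
Step 1: +4 new -> 5 infected
Step 2: +6 new -> 11 infected
Step 3: +7 new -> 18 infected
Step 4: +4 new -> 22 infected
Step 5: +3 new -> 25 infected
Step 6: +0 new -> 25 infected

Answer: 25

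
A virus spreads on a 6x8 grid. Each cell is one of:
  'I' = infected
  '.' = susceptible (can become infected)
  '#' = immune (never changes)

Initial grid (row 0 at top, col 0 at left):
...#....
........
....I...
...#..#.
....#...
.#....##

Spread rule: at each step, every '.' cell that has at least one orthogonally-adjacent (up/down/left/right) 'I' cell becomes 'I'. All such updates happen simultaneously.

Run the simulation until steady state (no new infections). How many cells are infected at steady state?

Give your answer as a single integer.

Step 0 (initial): 1 infected
Step 1: +4 new -> 5 infected
Step 2: +6 new -> 11 infected
Step 3: +7 new -> 18 infected
Step 4: +10 new -> 28 infected
Step 5: +9 new -> 37 infected
Step 6: +3 new -> 40 infected
Step 7: +1 new -> 41 infected
Step 8: +0 new -> 41 infected

Answer: 41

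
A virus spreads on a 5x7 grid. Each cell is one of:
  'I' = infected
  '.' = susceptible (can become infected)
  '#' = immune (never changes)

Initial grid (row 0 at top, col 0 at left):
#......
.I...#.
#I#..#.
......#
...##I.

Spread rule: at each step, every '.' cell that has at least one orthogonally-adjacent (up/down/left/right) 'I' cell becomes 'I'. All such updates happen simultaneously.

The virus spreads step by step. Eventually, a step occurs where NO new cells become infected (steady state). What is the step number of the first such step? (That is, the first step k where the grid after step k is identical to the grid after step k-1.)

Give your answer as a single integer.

Answer: 9

Derivation:
Step 0 (initial): 3 infected
Step 1: +6 new -> 9 infected
Step 2: +6 new -> 15 infected
Step 3: +7 new -> 22 infected
Step 4: +1 new -> 23 infected
Step 5: +1 new -> 24 infected
Step 6: +1 new -> 25 infected
Step 7: +1 new -> 26 infected
Step 8: +1 new -> 27 infected
Step 9: +0 new -> 27 infected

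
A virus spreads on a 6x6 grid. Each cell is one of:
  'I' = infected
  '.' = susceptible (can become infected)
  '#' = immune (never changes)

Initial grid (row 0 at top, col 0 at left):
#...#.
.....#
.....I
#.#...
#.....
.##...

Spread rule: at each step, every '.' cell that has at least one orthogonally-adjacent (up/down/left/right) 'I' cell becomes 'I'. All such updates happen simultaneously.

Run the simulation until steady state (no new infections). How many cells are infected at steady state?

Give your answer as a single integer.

Answer: 26

Derivation:
Step 0 (initial): 1 infected
Step 1: +2 new -> 3 infected
Step 2: +4 new -> 7 infected
Step 3: +5 new -> 12 infected
Step 4: +5 new -> 17 infected
Step 5: +6 new -> 23 infected
Step 6: +3 new -> 26 infected
Step 7: +0 new -> 26 infected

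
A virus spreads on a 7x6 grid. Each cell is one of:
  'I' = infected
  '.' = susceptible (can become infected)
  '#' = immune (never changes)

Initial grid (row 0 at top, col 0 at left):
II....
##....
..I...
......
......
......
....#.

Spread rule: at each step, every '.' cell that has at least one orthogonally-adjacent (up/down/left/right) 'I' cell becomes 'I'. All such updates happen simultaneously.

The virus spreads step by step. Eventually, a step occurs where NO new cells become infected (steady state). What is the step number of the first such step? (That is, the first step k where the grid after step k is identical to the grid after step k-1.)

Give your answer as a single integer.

Step 0 (initial): 3 infected
Step 1: +5 new -> 8 infected
Step 2: +7 new -> 15 infected
Step 3: +8 new -> 23 infected
Step 4: +8 new -> 31 infected
Step 5: +5 new -> 36 infected
Step 6: +2 new -> 38 infected
Step 7: +1 new -> 39 infected
Step 8: +0 new -> 39 infected

Answer: 8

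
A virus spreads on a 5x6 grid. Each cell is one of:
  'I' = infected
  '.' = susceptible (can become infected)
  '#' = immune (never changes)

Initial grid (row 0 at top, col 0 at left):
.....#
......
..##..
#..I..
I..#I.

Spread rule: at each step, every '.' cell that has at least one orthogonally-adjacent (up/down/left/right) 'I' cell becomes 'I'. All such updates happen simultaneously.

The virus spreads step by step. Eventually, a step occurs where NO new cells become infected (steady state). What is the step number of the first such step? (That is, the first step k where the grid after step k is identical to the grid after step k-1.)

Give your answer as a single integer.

Answer: 7

Derivation:
Step 0 (initial): 3 infected
Step 1: +4 new -> 7 infected
Step 2: +4 new -> 11 infected
Step 3: +3 new -> 14 infected
Step 4: +5 new -> 19 infected
Step 5: +4 new -> 23 infected
Step 6: +2 new -> 25 infected
Step 7: +0 new -> 25 infected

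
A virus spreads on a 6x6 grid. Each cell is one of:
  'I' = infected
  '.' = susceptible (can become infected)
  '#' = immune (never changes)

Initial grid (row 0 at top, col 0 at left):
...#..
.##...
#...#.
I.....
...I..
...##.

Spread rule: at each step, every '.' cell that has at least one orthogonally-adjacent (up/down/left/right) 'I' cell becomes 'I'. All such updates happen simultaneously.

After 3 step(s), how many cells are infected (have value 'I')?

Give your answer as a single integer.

Step 0 (initial): 2 infected
Step 1: +5 new -> 7 infected
Step 2: +8 new -> 15 infected
Step 3: +5 new -> 20 infected

Answer: 20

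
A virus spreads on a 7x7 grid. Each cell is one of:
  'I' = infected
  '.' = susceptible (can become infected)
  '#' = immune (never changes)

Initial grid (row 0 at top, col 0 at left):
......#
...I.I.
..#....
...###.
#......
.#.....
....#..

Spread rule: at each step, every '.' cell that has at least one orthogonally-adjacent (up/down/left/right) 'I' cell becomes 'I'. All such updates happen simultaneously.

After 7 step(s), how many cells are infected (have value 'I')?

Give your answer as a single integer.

Answer: 35

Derivation:
Step 0 (initial): 2 infected
Step 1: +7 new -> 9 infected
Step 2: +5 new -> 14 infected
Step 3: +4 new -> 18 infected
Step 4: +4 new -> 22 infected
Step 5: +5 new -> 27 infected
Step 6: +4 new -> 31 infected
Step 7: +4 new -> 35 infected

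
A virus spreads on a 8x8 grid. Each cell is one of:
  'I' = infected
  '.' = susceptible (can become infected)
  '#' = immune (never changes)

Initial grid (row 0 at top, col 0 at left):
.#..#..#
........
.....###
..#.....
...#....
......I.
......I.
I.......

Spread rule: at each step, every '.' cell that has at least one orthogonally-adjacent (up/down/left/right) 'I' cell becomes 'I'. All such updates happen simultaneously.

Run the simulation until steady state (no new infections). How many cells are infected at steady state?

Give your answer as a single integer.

Answer: 56

Derivation:
Step 0 (initial): 3 infected
Step 1: +8 new -> 11 infected
Step 2: +10 new -> 21 infected
Step 3: +10 new -> 31 infected
Step 4: +4 new -> 35 infected
Step 5: +5 new -> 40 infected
Step 6: +4 new -> 44 infected
Step 7: +5 new -> 49 infected
Step 8: +4 new -> 53 infected
Step 9: +3 new -> 56 infected
Step 10: +0 new -> 56 infected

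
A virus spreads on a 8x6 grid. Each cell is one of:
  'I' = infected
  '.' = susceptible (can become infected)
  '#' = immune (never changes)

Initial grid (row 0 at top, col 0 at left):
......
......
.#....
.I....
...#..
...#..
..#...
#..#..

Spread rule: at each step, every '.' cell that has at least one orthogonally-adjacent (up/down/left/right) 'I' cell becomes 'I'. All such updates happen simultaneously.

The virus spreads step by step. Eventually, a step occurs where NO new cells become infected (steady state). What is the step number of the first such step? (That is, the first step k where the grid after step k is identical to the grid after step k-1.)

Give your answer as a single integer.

Step 0 (initial): 1 infected
Step 1: +3 new -> 4 infected
Step 2: +6 new -> 10 infected
Step 3: +7 new -> 17 infected
Step 4: +9 new -> 26 infected
Step 5: +7 new -> 33 infected
Step 6: +4 new -> 37 infected
Step 7: +4 new -> 41 infected
Step 8: +1 new -> 42 infected
Step 9: +0 new -> 42 infected

Answer: 9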